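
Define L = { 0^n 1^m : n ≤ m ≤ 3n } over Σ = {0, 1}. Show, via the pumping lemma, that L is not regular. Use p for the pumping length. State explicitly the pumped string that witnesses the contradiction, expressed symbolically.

Toward a contradiction, assume L is regular with pumping length p.
Take w = 0^p 1^p ∈ L (since p ≤ p ≤ 3p), with |w| = 2p ≥ p.
By the pumping lemma, w = xyz with |xy| ≤ p and |y| > 0.
Because |xy| ≤ p and w begins with p copies of 0, we have y = 0^k with 1 ≤ k ≤ p.
Pump with i = 2: xy^2z = 0^{p+k} 1^p. Now n = p+k > p = m, so the condition n ≤ m fails. Thus xy^2z ∉ L.
This is a contradiction; hence L is not regular.

0^{p+k} 1^p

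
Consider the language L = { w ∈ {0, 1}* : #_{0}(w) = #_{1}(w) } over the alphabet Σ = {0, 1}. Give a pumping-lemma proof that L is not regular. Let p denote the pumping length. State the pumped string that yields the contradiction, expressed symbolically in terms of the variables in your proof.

0^{p+k} 1^p

Suppose for contradiction that L is regular, and let p be the pumping length.
Choose w = 0^p 1^p ∈ L with |w| = 2p ≥ p.
The pumping lemma gives a decomposition w = xyz where |xy| ≤ p and y is nonempty.
The first p characters of w are 0's, so xy (and hence y) consists only of 0's. Write y = 0^k, 1 ≤ k ≤ p.
Pump with i = 2: xy^2z = 0^{p+k} 1^p has p+k occurrences of 0 but only p of 1. Since k ≥ 1 the counts differ, so xy^2z ∉ L.
Contradiction. Therefore L is not regular.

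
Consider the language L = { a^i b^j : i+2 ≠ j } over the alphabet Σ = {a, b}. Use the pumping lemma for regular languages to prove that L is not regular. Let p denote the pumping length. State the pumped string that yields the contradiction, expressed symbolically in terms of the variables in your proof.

a^{p+p!} b^{p+p!+2}

Suppose for contradiction that L is regular, and let p be the pumping length.
Choose w = a^p b^{p+p!+2}. Since p ≠ (p+p!+2)-2 = p+p!, w ∈ L; and |w| ≥ p.
The pumping lemma gives a decomposition w = xyz where |xy| ≤ p and |y| ≥ 1.
Since the first p symbols of w are all a's and |xy| ≤ p, y lies entirely in the leading a-block: y = a^k for some k with 1 ≤ k ≤ p.
Since 1 ≤ k ≤ p, k divides p!; set t = 1 + p!/k. Then xy^t z has p + (p!/k)·k = p + p! copies of a. Now the a-count is p+p! and (b-count)-2 = (p+p!+2)-2 = p+p!, so i+2 ≠ j fails. So xy^t z = a^{p+p!} b^{p+p!+2} ∉ L.
This is a contradiction; hence L is not regular.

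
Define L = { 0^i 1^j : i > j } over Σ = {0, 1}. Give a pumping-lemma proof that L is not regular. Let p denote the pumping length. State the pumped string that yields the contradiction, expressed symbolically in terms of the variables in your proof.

0^{p+1-k} 1^p

Assume L is regular; let p be its pumping constant.
Choose w = 0^{p+1} 1^p ∈ L, with |w| = 2p+1 ≥ p.
By the pumping lemma, w = xyz with |xy| ≤ p and |y| > 0.
Since the first p symbols of w are all 0's and |xy| ≤ p, y lies entirely in the leading 0-block: y = 0^k for some k with 1 ≤ k ≤ p.
Consider xy^0z = xz = 0^{p+1-k} 1^p. Since k ≥ 1, the 0-count p+1-k is at most p, so i > j fails; thus xz ∉ L.
This contradicts the pumping lemma, so L is not regular.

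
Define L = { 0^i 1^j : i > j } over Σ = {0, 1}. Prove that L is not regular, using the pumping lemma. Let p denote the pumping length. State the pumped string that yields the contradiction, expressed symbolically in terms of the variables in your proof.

Assume L is regular. Let p be the pumping length given by the pumping lemma.
Choose w = 0^{p+1} 1^p ∈ L, with |w| = 2p+1 ≥ p.
The pumping lemma gives a decomposition w = xyz where |xy| ≤ p and |y| > 0.
The first p characters of w are 0's, so xy (and hence y) consists only of 0's. Write y = 0^k, 1 ≤ k ≤ p.
Consider xy^0z = xz = 0^{p+1-k} 1^p. Since k ≥ 1, the 0-count p+1-k is at most p, so i > j fails; thus xz ∉ L.
Contradiction. Therefore L is not regular.

0^{p+1-k} 1^p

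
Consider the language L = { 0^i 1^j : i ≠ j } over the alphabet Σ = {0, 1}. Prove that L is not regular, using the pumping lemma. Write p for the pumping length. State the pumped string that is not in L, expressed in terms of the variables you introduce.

Assume L is regular; let p be its pumping constant.
Choose w = 0^p 1^{p+p!}. Since p ≠ p+p!, w ∈ L; and |w| ≥ p.
By the pumping lemma, w = xyz with |xy| ≤ p and |y| > 0.
The first p characters of w are 0's, so xy (and hence y) consists only of 0's. Write y = 0^k, 1 ≤ k ≤ p.
Since 1 ≤ k ≤ p, k divides p!; set t = 1 + p!/k. Then xy^t z has p + (p!/k)·k = p + p! copies of 0. Now the 0-count equals the 1-count, so i ≠ j fails. So xy^t z = 0^{p+p!} 1^{p+p!} ∉ L.
Contradiction. Therefore L is not regular.

0^{p+p!} 1^{p+p!}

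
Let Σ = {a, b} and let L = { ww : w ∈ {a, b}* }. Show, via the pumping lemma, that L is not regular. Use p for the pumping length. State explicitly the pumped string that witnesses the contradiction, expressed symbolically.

Suppose for contradiction that L is regular, and let p be the pumping length.
Take w = a^p b^p a^p b^p = uu where u = a^pb^p; then w ∈ L and |w| = 4p ≥ p.
The pumping lemma gives a decomposition w = xyz where |xy| ≤ p and |y| ≥ 1.
Since the first p symbols of w are all a's and |xy| ≤ p, y lies entirely in the leading a-block: y = a^k for some k with 1 ≤ k ≤ p.
Pump with i = 2: xy^2z = a^{p+k} b^p a^p b^p, of length 4p+k. Suppose this equals vv. The string starts with a and ends with b, so v does too; thus the boundary between the two copies of v is a b→a transition. There is exactly one such transition, at position 2p+k, so |v| = 2p+k and |vv| = 4p+2k ≠ 4p+k since k ≥ 1. So xy^2z ∉ L.
This contradicts the pumping lemma, so L is not regular.

a^{p+k} b^p a^p b^p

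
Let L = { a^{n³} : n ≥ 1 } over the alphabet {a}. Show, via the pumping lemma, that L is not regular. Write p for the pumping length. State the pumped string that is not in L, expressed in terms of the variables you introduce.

a^{p³+k}

Suppose for contradiction that L is regular, and let p be the pumping length.
Take w = a^{p³} ∈ L with |w| = p³ ≥ p.
By the pumping lemma, w = xyz with |xy| ≤ p and y is nonempty.
Then y = a^k for some k with 1 ≤ k ≤ p.
Pump with i = 2: xy^2z = a^{p³+k}. Since 1 ≤ k ≤ p, p³ < p³+k ≤ p³+p < p³+3p²+3p+1 = (p+1)³, so p³+k is not a perfect cube. So xy^2z ∉ L.
This contradicts the pumping lemma, so L is not regular.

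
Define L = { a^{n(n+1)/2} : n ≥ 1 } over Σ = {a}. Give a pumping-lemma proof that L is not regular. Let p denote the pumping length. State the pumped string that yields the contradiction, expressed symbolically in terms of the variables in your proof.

Suppose for contradiction that L is regular, and let p be the pumping length.
Take w = a^{p(p+1)/2} ∈ L with |w| = p(p+1)/2 ≥ p.
Write w = xyz as guaranteed by the lemma, with |xy| ≤ p and |y| > 0.
Then y = a^k for some k with 1 ≤ k ≤ p.
Pump with i = 2: xy^2z = a^{p(p+1)/2+k}. Since 1 ≤ k ≤ p, p(p+1)/2 < p(p+1)/2+k ≤ p(p+1)/2+p < (p+1)(p+2)/2, so p(p+1)/2+k is strictly between consecutive triangular numbers. So xy^2z ∉ L.
This is a contradiction; hence L is not regular.

a^{p(p+1)/2+k}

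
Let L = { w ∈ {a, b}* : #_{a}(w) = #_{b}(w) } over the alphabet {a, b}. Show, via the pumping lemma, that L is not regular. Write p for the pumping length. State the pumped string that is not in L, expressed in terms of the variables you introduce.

a^{p+k} b^p

Toward a contradiction, assume L is regular with pumping length p.
Choose w = a^p b^p ∈ L with |w| = 2p ≥ p.
Write w = xyz as guaranteed by the lemma, with |xy| ≤ p and |y| ≥ 1.
Since the first p symbols of w are all a's and |xy| ≤ p, y lies entirely in the leading a-block: y = a^k for some k with 1 ≤ k ≤ p.
Pump with i = 2: xy^2z = a^{p+k} b^p has p+k occurrences of a but only p of b. Since k ≥ 1 the counts differ, so xy^2z ∉ L.
This is a contradiction; hence L is not regular.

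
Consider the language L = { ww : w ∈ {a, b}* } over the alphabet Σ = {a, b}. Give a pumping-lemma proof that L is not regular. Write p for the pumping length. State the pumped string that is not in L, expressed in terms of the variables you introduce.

Assume L is regular. Let p be the pumping length given by the pumping lemma.
Take w = a^p b^p a^p b^p = uu where u = a^pb^p; then w ∈ L and |w| = 4p ≥ p.
Write w = xyz as guaranteed by the lemma, with |xy| ≤ p and y is nonempty.
The first p characters of w are a's, so xy (and hence y) consists only of a's. Write y = a^k, 1 ≤ k ≤ p.
Pump with i = 2: xy^2z = a^{p+k} b^p a^p b^p, of length 4p+k. Suppose this equals vv. The string starts with a and ends with b, so v does too; thus the boundary between the two copies of v is a b→a transition. There is exactly one such transition, at position 2p+k, so |v| = 2p+k and |vv| = 4p+2k ≠ 4p+k since k ≥ 1. So xy^2z ∉ L.
Contradiction. Therefore L is not regular.

a^{p+k} b^p a^p b^p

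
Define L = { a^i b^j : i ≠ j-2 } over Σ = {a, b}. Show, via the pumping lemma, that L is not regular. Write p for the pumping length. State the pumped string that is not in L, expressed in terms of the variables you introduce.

Assume L is regular. Let p be the pumping length given by the pumping lemma.
Choose w = a^p b^{p+p!+2}. Since p ≠ (p+p!+2)-2 = p+p!, w ∈ L; and |w| ≥ p.
By the pumping lemma, w = xyz with |xy| ≤ p and y is nonempty.
Because |xy| ≤ p and w begins with p copies of a, we have y = a^k with 1 ≤ k ≤ p.
Since 1 ≤ k ≤ p, k divides p!; set t = 1 + p!/k. Then xy^t z has p + (p!/k)·k = p + p! copies of a. Now the a-count is p+p! and (b-count)-2 = (p+p!+2)-2 = p+p!, so i ≠ j-2 fails. So xy^t z = a^{p+p!} b^{p+p!+2} ∉ L.
This contradicts the pumping lemma, so L is not regular.

a^{p+p!} b^{p+p!+2}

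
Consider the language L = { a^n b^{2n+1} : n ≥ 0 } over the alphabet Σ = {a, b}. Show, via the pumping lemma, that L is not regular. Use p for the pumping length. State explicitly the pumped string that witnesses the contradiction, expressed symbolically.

a^{p+k} b^{2p+1}

Assume L is regular. Let p be the pumping length given by the pumping lemma.
Take w = a^p b^{2p+1}. Then w ∈ L and |w| = 3p+1 ≥ p.
Write w = xyz as guaranteed by the lemma, with |xy| ≤ p and |y| ≥ 1.
Since the first p symbols of w are all a's and |xy| ≤ p, y lies entirely in the leading a-block: y = a^k for some k with 1 ≤ k ≤ p.
Pump with i = 2: xy^2z = a^{p+k} b^{2p+1}. For this to lie in L we would need 2p+1 = 2(p+k)+1, which forces k = 0. But k ≥ 1, so xy^2z ∉ L.
Contradiction. Therefore L is not regular.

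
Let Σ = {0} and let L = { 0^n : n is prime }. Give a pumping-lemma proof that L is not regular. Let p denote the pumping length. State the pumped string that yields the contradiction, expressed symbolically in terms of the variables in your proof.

Suppose for contradiction that L is regular, and let p be the pumping length.
Let q be a prime with q ≥ p+2 (infinitely many primes exist), and take w = 0^q ∈ L with |w| = q ≥ p.
By the pumping lemma, w = xyz with |xy| ≤ p and |y| ≥ 1.
Then y = 0^k for some k with 1 ≤ k ≤ p.
Since 1 ≤ k ≤ p, |xz| = q-k. Pump with i = q+1: |xy^{q+1}z| = (q-k)+(q+1)k = q+qk = q(1+k), which is composite (both factors ≥ 2). So xy^{q+1}z = 0^{q(1+k)} ∉ L.
This contradicts the pumping lemma, so L is not regular.

0^{q(1+k)}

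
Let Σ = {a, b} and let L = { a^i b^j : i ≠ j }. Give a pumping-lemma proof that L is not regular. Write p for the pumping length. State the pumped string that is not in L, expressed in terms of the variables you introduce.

Suppose for contradiction that L is regular, and let p be the pumping length.
Choose w = a^p b^{p+p!}. Since p ≠ p+p!, w ∈ L; and |w| ≥ p.
Write w = xyz as guaranteed by the lemma, with |xy| ≤ p and y is nonempty.
Since the first p symbols of w are all a's and |xy| ≤ p, y lies entirely in the leading a-block: y = a^k for some k with 1 ≤ k ≤ p.
Since 1 ≤ k ≤ p, k divides p!; set t = 1 + p!/k. Then xy^t z has p + (p!/k)·k = p + p! copies of a. Now the a-count equals the b-count, so i ≠ j fails. So xy^t z = a^{p+p!} b^{p+p!} ∉ L.
Contradiction. Therefore L is not regular.

a^{p+p!} b^{p+p!}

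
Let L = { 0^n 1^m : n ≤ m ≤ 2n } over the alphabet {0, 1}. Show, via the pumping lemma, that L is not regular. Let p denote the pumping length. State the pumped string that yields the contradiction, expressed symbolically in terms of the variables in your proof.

0^{p+k} 1^p

Assume L is regular; let p be its pumping constant.
Take w = 0^p 1^p ∈ L (since p ≤ p ≤ 2p), with |w| = 2p ≥ p.
By the pumping lemma, w = xyz with |xy| ≤ p and |y| ≥ 1.
Since the first p symbols of w are all 0's and |xy| ≤ p, y lies entirely in the leading 0-block: y = 0^k for some k with 1 ≤ k ≤ p.
Pump with i = 2: xy^2z = 0^{p+k} 1^p. Now n = p+k > p = m, so the condition n ≤ m fails. Thus xy^2z ∉ L.
Contradiction. Therefore L is not regular.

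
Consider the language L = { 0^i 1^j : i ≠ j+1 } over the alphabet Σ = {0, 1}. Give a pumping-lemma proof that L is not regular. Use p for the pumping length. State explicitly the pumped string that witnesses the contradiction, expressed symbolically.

Assume L is regular; let p be its pumping constant.
Choose w = 0^p 1^{p+p!-1}. Since p ≠ (p+p!-1)+1 = p+p!, w ∈ L; and |w| ≥ p.
By the pumping lemma, w = xyz with |xy| ≤ p and |y| > 0.
The first p characters of w are 0's, so xy (and hence y) consists only of 0's. Write y = 0^k, 1 ≤ k ≤ p.
Since 1 ≤ k ≤ p, k divides p!; set t = 1 + p!/k. Then xy^t z has p + (p!/k)·k = p + p! copies of 0. Now the 0-count is p+p! and (1-count)+1 = (p+p!-1)+1 = p+p!, so i ≠ j+1 fails. So xy^t z = 0^{p+p!} 1^{p+p!-1} ∉ L.
Contradiction. Therefore L is not regular.

0^{p+p!} 1^{p+p!-1}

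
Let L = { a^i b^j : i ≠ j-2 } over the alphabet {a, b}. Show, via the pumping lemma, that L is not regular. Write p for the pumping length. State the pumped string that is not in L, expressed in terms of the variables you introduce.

a^{p+p!} b^{p+p!+2}

Toward a contradiction, assume L is regular with pumping length p.
Choose w = a^p b^{p+p!+2}. Since p ≠ (p+p!+2)-2 = p+p!, w ∈ L; and |w| ≥ p.
By the pumping lemma, w = xyz with |xy| ≤ p and |y| ≥ 1.
Because |xy| ≤ p and w begins with p copies of a, we have y = a^k with 1 ≤ k ≤ p.
Since 1 ≤ k ≤ p, k divides p!; set t = 1 + p!/k. Then xy^t z has p + (p!/k)·k = p + p! copies of a. Now the a-count is p+p! and (b-count)-2 = (p+p!+2)-2 = p+p!, so i ≠ j-2 fails. So xy^t z = a^{p+p!} b^{p+p!+2} ∉ L.
Contradiction. Therefore L is not regular.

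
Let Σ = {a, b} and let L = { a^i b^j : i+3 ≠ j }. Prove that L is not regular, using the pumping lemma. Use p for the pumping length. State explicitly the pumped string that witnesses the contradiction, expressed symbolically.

Suppose for contradiction that L is regular, and let p be the pumping length.
Choose w = a^p b^{p+p!+3}. Since p ≠ (p+p!+3)-3 = p+p!, w ∈ L; and |w| ≥ p.
By the pumping lemma, w = xyz with |xy| ≤ p and |y| ≥ 1.
The first p characters of w are a's, so xy (and hence y) consists only of a's. Write y = a^k, 1 ≤ k ≤ p.
Since 1 ≤ k ≤ p, k divides p!; set t = 1 + p!/k. Then xy^t z has p + (p!/k)·k = p + p! copies of a. Now the a-count is p+p! and (b-count)-3 = (p+p!+3)-3 = p+p!, so i+3 ≠ j fails. So xy^t z = a^{p+p!} b^{p+p!+3} ∉ L.
This is a contradiction; hence L is not regular.

a^{p+p!} b^{p+p!+3}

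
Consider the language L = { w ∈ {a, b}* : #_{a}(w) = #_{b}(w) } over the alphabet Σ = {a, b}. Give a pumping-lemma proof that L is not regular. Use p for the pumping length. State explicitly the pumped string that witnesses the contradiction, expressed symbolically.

Toward a contradiction, assume L is regular with pumping length p.
Choose w = a^p b^p ∈ L with |w| = 2p ≥ p.
The pumping lemma gives a decomposition w = xyz where |xy| ≤ p and |y| > 0.
The first p characters of w are a's, so xy (and hence y) consists only of a's. Write y = a^k, 1 ≤ k ≤ p.
Pump with i = 2: xy^2z = a^{p+k} b^p has p+k occurrences of a but only p of b. Since k ≥ 1 the counts differ, so xy^2z ∉ L.
This is a contradiction; hence L is not regular.

a^{p+k} b^p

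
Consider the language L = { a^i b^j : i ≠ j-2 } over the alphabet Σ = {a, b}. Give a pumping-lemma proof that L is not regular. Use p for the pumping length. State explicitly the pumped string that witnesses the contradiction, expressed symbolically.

a^{p+p!} b^{p+p!+2}

Toward a contradiction, assume L is regular with pumping length p.
Choose w = a^p b^{p+p!+2}. Since p ≠ (p+p!+2)-2 = p+p!, w ∈ L; and |w| ≥ p.
Write w = xyz as guaranteed by the lemma, with |xy| ≤ p and |y| > 0.
Because |xy| ≤ p and w begins with p copies of a, we have y = a^k with 1 ≤ k ≤ p.
Since 1 ≤ k ≤ p, k divides p!; set t = 1 + p!/k. Then xy^t z has p + (p!/k)·k = p + p! copies of a. Now the a-count is p+p! and (b-count)-2 = (p+p!+2)-2 = p+p!, so i ≠ j-2 fails. So xy^t z = a^{p+p!} b^{p+p!+2} ∉ L.
This contradicts the pumping lemma, so L is not regular.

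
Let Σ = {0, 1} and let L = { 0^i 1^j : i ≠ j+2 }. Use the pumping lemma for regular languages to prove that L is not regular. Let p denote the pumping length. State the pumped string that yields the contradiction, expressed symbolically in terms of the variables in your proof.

Assume L is regular; let p be its pumping constant.
Choose w = 0^p 1^{p+p!-2}. Since p ≠ (p+p!-2)+2 = p+p!, w ∈ L; and |w| ≥ p.
Write w = xyz as guaranteed by the lemma, with |xy| ≤ p and y is nonempty.
Because |xy| ≤ p and w begins with p copies of 0, we have y = 0^k with 1 ≤ k ≤ p.
Since 1 ≤ k ≤ p, k divides p!; set t = 1 + p!/k. Then xy^t z has p + (p!/k)·k = p + p! copies of 0. Now the 0-count is p+p! and (1-count)+2 = (p+p!-2)+2 = p+p!, so i ≠ j+2 fails. So xy^t z = 0^{p+p!} 1^{p+p!-2} ∉ L.
This is a contradiction; hence L is not regular.

0^{p+p!} 1^{p+p!-2}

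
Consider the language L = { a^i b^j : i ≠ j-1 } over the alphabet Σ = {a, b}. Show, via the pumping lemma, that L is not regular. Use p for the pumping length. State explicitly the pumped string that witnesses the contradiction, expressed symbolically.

Assume L is regular; let p be its pumping constant.
Choose w = a^p b^{p+p!+1}. Since p ≠ (p+p!+1)-1 = p+p!, w ∈ L; and |w| ≥ p.
The pumping lemma gives a decomposition w = xyz where |xy| ≤ p and |y| ≥ 1.
Because |xy| ≤ p and w begins with p copies of a, we have y = a^k with 1 ≤ k ≤ p.
Since 1 ≤ k ≤ p, k divides p!; set t = 1 + p!/k. Then xy^t z has p + (p!/k)·k = p + p! copies of a. Now the a-count is p+p! and (b-count)-1 = (p+p!+1)-1 = p+p!, so i ≠ j-1 fails. So xy^t z = a^{p+p!} b^{p+p!+1} ∉ L.
This is a contradiction; hence L is not regular.

a^{p+p!} b^{p+p!+1}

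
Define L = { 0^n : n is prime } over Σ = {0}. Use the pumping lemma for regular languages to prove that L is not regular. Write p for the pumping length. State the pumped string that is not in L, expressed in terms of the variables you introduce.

Assume L is regular. Let p be the pumping length given by the pumping lemma.
Let q be a prime with q ≥ p+2 (infinitely many primes exist), and take w = 0^q ∈ L with |w| = q ≥ p.
By the pumping lemma, w = xyz with |xy| ≤ p and y is nonempty.
Then y = 0^k for some k with 1 ≤ k ≤ p.
Since 1 ≤ k ≤ p, |xz| = q-k. Pump with i = q+1: |xy^{q+1}z| = (q-k)+(q+1)k = q+qk = q(1+k), which is composite (both factors ≥ 2). So xy^{q+1}z = 0^{q(1+k)} ∉ L.
This contradicts the pumping lemma, so L is not regular.

0^{q(1+k)}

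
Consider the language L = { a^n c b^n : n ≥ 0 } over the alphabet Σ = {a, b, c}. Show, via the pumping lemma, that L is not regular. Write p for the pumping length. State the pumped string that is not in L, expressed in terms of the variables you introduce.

a^{p+k} c b^p

Assume L is regular; let p be its pumping constant.
Take w = a^p c b^p ∈ L with |w| = 2p+1 ≥ p.
The pumping lemma gives a decomposition w = xyz where |xy| ≤ p and |y| > 0.
Because |xy| ≤ p and w begins with p copies of a, we have y = a^k with 1 ≤ k ≤ p.
Pump with i = 2: xy^2z = a^{p+k} c b^p, which would require p+k = p. But k ≥ 1, so xy^2z ∉ L.
Contradiction. Therefore L is not regular.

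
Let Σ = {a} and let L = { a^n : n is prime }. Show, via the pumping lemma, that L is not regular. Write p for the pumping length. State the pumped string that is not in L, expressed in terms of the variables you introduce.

Assume L is regular; let p be its pumping constant.
Let q be a prime with q ≥ p+2 (infinitely many primes exist), and take w = a^q ∈ L with |w| = q ≥ p.
By the pumping lemma, w = xyz with |xy| ≤ p and |y| ≥ 1.
Then y = a^k for some k with 1 ≤ k ≤ p.
Since 1 ≤ k ≤ p, |xz| = q-k. Pump with i = q+1: |xy^{q+1}z| = (q-k)+(q+1)k = q+qk = q(1+k), which is composite (both factors ≥ 2). So xy^{q+1}z = a^{q(1+k)} ∉ L.
This is a contradiction; hence L is not regular.

a^{q(1+k)}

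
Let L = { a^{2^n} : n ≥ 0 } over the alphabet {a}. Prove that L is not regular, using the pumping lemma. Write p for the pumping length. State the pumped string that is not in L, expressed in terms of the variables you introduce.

Assume L is regular; let p be its pumping constant.
Take w = a^{2^p} ∈ L with |w| = 2^p ≥ p.
By the pumping lemma, w = xyz with |xy| ≤ p and |y| > 0.
Then y = a^k for some k with 1 ≤ k ≤ p.
Pump with i = 2: xy^2z = a^{2^p+k}. Since 1 ≤ k ≤ p < 2^p, we have 2^p < 2^p+k < 2^{p+1}, so 2^p+k is not a power of 2. So xy^2z ∉ L.
This is a contradiction; hence L is not regular.

a^{2^p+k}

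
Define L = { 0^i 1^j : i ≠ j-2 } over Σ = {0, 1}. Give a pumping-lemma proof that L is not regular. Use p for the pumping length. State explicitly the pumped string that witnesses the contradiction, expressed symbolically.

0^{p+p!} 1^{p+p!+2}

Toward a contradiction, assume L is regular with pumping length p.
Choose w = 0^p 1^{p+p!+2}. Since p ≠ (p+p!+2)-2 = p+p!, w ∈ L; and |w| ≥ p.
The pumping lemma gives a decomposition w = xyz where |xy| ≤ p and |y| > 0.
The first p characters of w are 0's, so xy (and hence y) consists only of 0's. Write y = 0^k, 1 ≤ k ≤ p.
Since 1 ≤ k ≤ p, k divides p!; set t = 1 + p!/k. Then xy^t z has p + (p!/k)·k = p + p! copies of 0. Now the 0-count is p+p! and (1-count)-2 = (p+p!+2)-2 = p+p!, so i ≠ j-2 fails. So xy^t z = 0^{p+p!} 1^{p+p!+2} ∉ L.
This contradicts the pumping lemma, so L is not regular.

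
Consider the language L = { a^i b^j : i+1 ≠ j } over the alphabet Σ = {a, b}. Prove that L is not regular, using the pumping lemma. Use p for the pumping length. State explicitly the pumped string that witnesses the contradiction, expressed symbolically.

a^{p+p!} b^{p+p!+1}

Assume L is regular. Let p be the pumping length given by the pumping lemma.
Choose w = a^p b^{p+p!+1}. Since p ≠ (p+p!+1)-1 = p+p!, w ∈ L; and |w| ≥ p.
The pumping lemma gives a decomposition w = xyz where |xy| ≤ p and |y| ≥ 1.
Because |xy| ≤ p and w begins with p copies of a, we have y = a^k with 1 ≤ k ≤ p.
Since 1 ≤ k ≤ p, k divides p!; set t = 1 + p!/k. Then xy^t z has p + (p!/k)·k = p + p! copies of a. Now the a-count is p+p! and (b-count)-1 = (p+p!+1)-1 = p+p!, so i+1 ≠ j fails. So xy^t z = a^{p+p!} b^{p+p!+1} ∉ L.
This is a contradiction; hence L is not regular.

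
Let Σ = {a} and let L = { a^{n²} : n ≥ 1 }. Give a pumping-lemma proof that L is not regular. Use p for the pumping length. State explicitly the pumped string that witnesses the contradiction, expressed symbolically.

a^{p²+k}

Assume L is regular; let p be its pumping constant.
Take w = a^{p²} ∈ L with |w| = p² ≥ p.
By the pumping lemma, w = xyz with |xy| ≤ p and |y| > 0.
Then y = a^k for some k with 1 ≤ k ≤ p.
Pump with i = 2: xy^2z = a^{p²+k}. Since 1 ≤ k ≤ p, p² < p²+k ≤ p²+p < (p+1)², so p²+k lies strictly between consecutive squares and is not a perfect square. So xy^2z ∉ L.
This is a contradiction; hence L is not regular.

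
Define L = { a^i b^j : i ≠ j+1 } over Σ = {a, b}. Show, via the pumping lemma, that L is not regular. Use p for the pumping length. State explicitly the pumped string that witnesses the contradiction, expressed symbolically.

Toward a contradiction, assume L is regular with pumping length p.
Choose w = a^p b^{p+p!-1}. Since p ≠ (p+p!-1)+1 = p+p!, w ∈ L; and |w| ≥ p.
The pumping lemma gives a decomposition w = xyz where |xy| ≤ p and y is nonempty.
Since the first p symbols of w are all a's and |xy| ≤ p, y lies entirely in the leading a-block: y = a^k for some k with 1 ≤ k ≤ p.
Since 1 ≤ k ≤ p, k divides p!; set t = 1 + p!/k. Then xy^t z has p + (p!/k)·k = p + p! copies of a. Now the a-count is p+p! and (b-count)+1 = (p+p!-1)+1 = p+p!, so i ≠ j+1 fails. So xy^t z = a^{p+p!} b^{p+p!-1} ∉ L.
Contradiction. Therefore L is not regular.

a^{p+p!} b^{p+p!-1}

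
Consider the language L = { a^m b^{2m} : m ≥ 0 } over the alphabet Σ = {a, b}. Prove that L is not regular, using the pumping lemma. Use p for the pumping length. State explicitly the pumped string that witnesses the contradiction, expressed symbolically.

Suppose for contradiction that L is regular, and let p be the pumping length.
Let w = a^p b^{2p} ∈ L; note |w| = 3p ≥ p.
By the pumping lemma, w = xyz with |xy| ≤ p and y is nonempty.
Because |xy| ≤ p and w begins with p copies of a, we have y = a^k with 1 ≤ k ≤ p.
Pump with i = 2: xy^2z = a^{p+k} b^{2p}. For this to lie in L we would need 2p = 2(p+k), which forces k = 0. But k ≥ 1, so xy^2z ∉ L.
This contradicts the pumping lemma, so L is not regular.

a^{p+k} b^{2p}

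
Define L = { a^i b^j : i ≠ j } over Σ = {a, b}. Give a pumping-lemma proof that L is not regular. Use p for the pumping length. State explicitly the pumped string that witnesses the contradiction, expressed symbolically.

a^{p+p!} b^{p+p!}

Assume L is regular. Let p be the pumping length given by the pumping lemma.
Choose w = a^p b^{p+p!}. Since p ≠ p+p!, w ∈ L; and |w| ≥ p.
By the pumping lemma, w = xyz with |xy| ≤ p and y is nonempty.
The first p characters of w are a's, so xy (and hence y) consists only of a's. Write y = a^k, 1 ≤ k ≤ p.
Since 1 ≤ k ≤ p, k divides p!; set t = 1 + p!/k. Then xy^t z has p + (p!/k)·k = p + p! copies of a. Now the a-count equals the b-count, so i ≠ j fails. So xy^t z = a^{p+p!} b^{p+p!} ∉ L.
This is a contradiction; hence L is not regular.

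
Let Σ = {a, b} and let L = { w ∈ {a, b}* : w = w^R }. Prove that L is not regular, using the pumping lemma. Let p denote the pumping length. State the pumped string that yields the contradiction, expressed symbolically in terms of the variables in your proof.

Suppose for contradiction that L is regular, and let p be the pumping length.
Take w = a^p b a^p, a palindrome of length 2p+1 ≥ p.
Write w = xyz as guaranteed by the lemma, with |xy| ≤ p and |y| > 0.
The first p characters of w are a's, so xy (and hence y) consists only of a's. Write y = a^k, 1 ≤ k ≤ p.
Pump with i = 2: xy^2z = a^{p+k} b a^p. Its reverse is a^p b a^{p+k}, which differs from xy^2z since k ≥ 1. So xy^2z is not a palindrome and xy^2z ∉ L.
This is a contradiction; hence L is not regular.

a^{p+k} b a^p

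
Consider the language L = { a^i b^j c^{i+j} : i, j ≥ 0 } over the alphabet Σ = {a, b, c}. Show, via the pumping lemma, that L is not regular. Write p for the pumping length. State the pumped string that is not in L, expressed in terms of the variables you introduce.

Suppose for contradiction that L is regular, and let p be the pumping length.
Take w = a^p b^p c^{2p} ∈ L (with i=j=p, i+j=2p), |w| = 4p ≥ p.
Write w = xyz as guaranteed by the lemma, with |xy| ≤ p and y is nonempty.
The first p characters of w are a's, so xy (and hence y) consists only of a's. Write y = a^k, 1 ≤ k ≤ p.
Consider xy^2z = a^{p+k} b^p c^{2p}. Now the a- and b-counts sum to 2p+k, but the c-count is 2p ≠ 2p+k. So xy^2z ∉ L.
This contradicts the pumping lemma, so L is not regular.

a^{p+k} b^p c^{2p}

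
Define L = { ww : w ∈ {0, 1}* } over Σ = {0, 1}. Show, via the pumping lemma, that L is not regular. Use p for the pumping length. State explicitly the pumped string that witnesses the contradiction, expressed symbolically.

Toward a contradiction, assume L is regular with pumping length p.
Take w = 0^p 1^p 0^p 1^p = uu where u = 0^p1^p; then w ∈ L and |w| = 4p ≥ p.
By the pumping lemma, w = xyz with |xy| ≤ p and |y| ≥ 1.
Since the first p symbols of w are all 0's and |xy| ≤ p, y lies entirely in the leading 0-block: y = 0^k for some k with 1 ≤ k ≤ p.
Pump with i = 2: xy^2z = 0^{p+k} 1^p 0^p 1^p, of length 4p+k. Suppose this equals vv. The string starts with 0 and ends with 1, so v does too; thus the boundary between the two copies of v is a 1→0 transition. There is exactly one such transition, at position 2p+k, so |v| = 2p+k and |vv| = 4p+2k ≠ 4p+k since k ≥ 1. So xy^2z ∉ L.
This is a contradiction; hence L is not regular.

0^{p+k} 1^p 0^p 1^p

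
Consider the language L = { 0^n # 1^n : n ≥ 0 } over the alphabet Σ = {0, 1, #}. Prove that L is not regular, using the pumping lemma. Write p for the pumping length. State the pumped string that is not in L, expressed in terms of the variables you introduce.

Suppose for contradiction that L is regular, and let p be the pumping length.
Take w = 0^p # 1^p ∈ L with |w| = 2p+1 ≥ p.
Write w = xyz as guaranteed by the lemma, with |xy| ≤ p and |y| ≥ 1.
The first p characters of w are 0's, so xy (and hence y) consists only of 0's. Write y = 0^k, 1 ≤ k ≤ p.
Pump with i = 2: xy^2z = 0^{p+k} # 1^p, which would require p+k = p. But k ≥ 1, so xy^2z ∉ L.
This is a contradiction; hence L is not regular.

0^{p+k} # 1^p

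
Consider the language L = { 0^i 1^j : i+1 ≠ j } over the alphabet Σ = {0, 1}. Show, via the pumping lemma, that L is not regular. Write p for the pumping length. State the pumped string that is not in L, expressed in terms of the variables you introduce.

0^{p+p!} 1^{p+p!+1}

Assume L is regular; let p be its pumping constant.
Choose w = 0^p 1^{p+p!+1}. Since p ≠ (p+p!+1)-1 = p+p!, w ∈ L; and |w| ≥ p.
The pumping lemma gives a decomposition w = xyz where |xy| ≤ p and |y| ≥ 1.
The first p characters of w are 0's, so xy (and hence y) consists only of 0's. Write y = 0^k, 1 ≤ k ≤ p.
Since 1 ≤ k ≤ p, k divides p!; set t = 1 + p!/k. Then xy^t z has p + (p!/k)·k = p + p! copies of 0. Now the 0-count is p+p! and (1-count)-1 = (p+p!+1)-1 = p+p!, so i+1 ≠ j fails. So xy^t z = 0^{p+p!} 1^{p+p!+1} ∉ L.
This contradicts the pumping lemma, so L is not regular.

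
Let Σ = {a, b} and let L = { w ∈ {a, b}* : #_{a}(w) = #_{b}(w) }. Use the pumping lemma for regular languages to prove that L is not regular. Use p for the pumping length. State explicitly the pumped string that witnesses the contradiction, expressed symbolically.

a^{p+k} b^p

Assume L is regular. Let p be the pumping length given by the pumping lemma.
Choose w = a^p b^p ∈ L with |w| = 2p ≥ p.
Write w = xyz as guaranteed by the lemma, with |xy| ≤ p and |y| > 0.
Because |xy| ≤ p and w begins with p copies of a, we have y = a^k with 1 ≤ k ≤ p.
Pump with i = 2: xy^2z = a^{p+k} b^p has p+k occurrences of a but only p of b. Since k ≥ 1 the counts differ, so xy^2z ∉ L.
This contradicts the pumping lemma, so L is not regular.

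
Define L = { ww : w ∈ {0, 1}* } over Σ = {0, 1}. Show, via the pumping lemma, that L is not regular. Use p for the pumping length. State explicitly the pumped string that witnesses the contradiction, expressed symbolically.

Assume L is regular; let p be its pumping constant.
Take w = 0^p 1^p 0^p 1^p = uu where u = 0^p1^p; then w ∈ L and |w| = 4p ≥ p.
By the pumping lemma, w = xyz with |xy| ≤ p and y is nonempty.
Because |xy| ≤ p and w begins with p copies of 0, we have y = 0^k with 1 ≤ k ≤ p.
Pump with i = 2: xy^2z = 0^{p+k} 1^p 0^p 1^p, of length 4p+k. Suppose this equals vv. The string starts with 0 and ends with 1, so v does too; thus the boundary between the two copies of v is a 1→0 transition. There is exactly one such transition, at position 2p+k, so |v| = 2p+k and |vv| = 4p+2k ≠ 4p+k since k ≥ 1. So xy^2z ∉ L.
This contradicts the pumping lemma, so L is not regular.

0^{p+k} 1^p 0^p 1^p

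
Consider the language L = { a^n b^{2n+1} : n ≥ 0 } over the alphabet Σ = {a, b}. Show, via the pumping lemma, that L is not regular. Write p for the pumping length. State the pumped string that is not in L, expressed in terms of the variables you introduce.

Toward a contradiction, assume L is regular with pumping length p.
Choose w = a^p b^{2p+1}, which is in L with |w| = 3p+1 ≥ p.
By the pumping lemma, w = xyz with |xy| ≤ p and y is nonempty.
Since the first p symbols of w are all a's and |xy| ≤ p, y lies entirely in the leading a-block: y = a^k for some k with 1 ≤ k ≤ p.
Pump with i = 2: xy^2z = a^{p+k} b^{2p+1}. For this to lie in L we would need 2p+1 = 2(p+k)+1, which forces k = 0. But k ≥ 1, so xy^2z ∉ L.
Contradiction. Therefore L is not regular.

a^{p+k} b^{2p+1}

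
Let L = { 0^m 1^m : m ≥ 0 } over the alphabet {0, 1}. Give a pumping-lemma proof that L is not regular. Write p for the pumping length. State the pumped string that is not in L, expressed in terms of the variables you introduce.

0^{p+k} 1^p

Toward a contradiction, assume L is regular with pumping length p.
Take w = 0^p 1^p. Then w ∈ L and |w| = 2p ≥ p.
Write w = xyz as guaranteed by the lemma, with |xy| ≤ p and |y| ≥ 1.
The first p characters of w are 0's, so xy (and hence y) consists only of 0's. Write y = 0^k, 1 ≤ k ≤ p.
Pump with i = 2: xy^2z = 0^{p+k} 1^p. For this to lie in L we would need p = p+k, which forces k = 0. But k ≥ 1, so xy^2z ∉ L.
This is a contradiction; hence L is not regular.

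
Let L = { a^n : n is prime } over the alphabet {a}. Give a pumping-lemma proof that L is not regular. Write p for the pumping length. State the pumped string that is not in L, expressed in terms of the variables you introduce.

a^{q(1+k)}

Assume L is regular. Let p be the pumping length given by the pumping lemma.
Let q be a prime with q ≥ p+2 (infinitely many primes exist), and take w = a^q ∈ L with |w| = q ≥ p.
The pumping lemma gives a decomposition w = xyz where |xy| ≤ p and |y| > 0.
Then y = a^k for some k with 1 ≤ k ≤ p.
Since 1 ≤ k ≤ p, |xz| = q-k. Pump with i = q+1: |xy^{q+1}z| = (q-k)+(q+1)k = q+qk = q(1+k), which is composite (both factors ≥ 2). So xy^{q+1}z = a^{q(1+k)} ∉ L.
Contradiction. Therefore L is not regular.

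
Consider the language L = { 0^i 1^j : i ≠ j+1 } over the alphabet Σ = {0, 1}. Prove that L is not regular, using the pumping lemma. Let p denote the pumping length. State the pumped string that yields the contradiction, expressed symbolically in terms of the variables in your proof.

0^{p+p!} 1^{p+p!-1}

Suppose for contradiction that L is regular, and let p be the pumping length.
Choose w = 0^p 1^{p+p!-1}. Since p ≠ (p+p!-1)+1 = p+p!, w ∈ L; and |w| ≥ p.
Write w = xyz as guaranteed by the lemma, with |xy| ≤ p and |y| > 0.
The first p characters of w are 0's, so xy (and hence y) consists only of 0's. Write y = 0^k, 1 ≤ k ≤ p.
Since 1 ≤ k ≤ p, k divides p!; set t = 1 + p!/k. Then xy^t z has p + (p!/k)·k = p + p! copies of 0. Now the 0-count is p+p! and (1-count)+1 = (p+p!-1)+1 = p+p!, so i ≠ j+1 fails. So xy^t z = 0^{p+p!} 1^{p+p!-1} ∉ L.
This contradicts the pumping lemma, so L is not regular.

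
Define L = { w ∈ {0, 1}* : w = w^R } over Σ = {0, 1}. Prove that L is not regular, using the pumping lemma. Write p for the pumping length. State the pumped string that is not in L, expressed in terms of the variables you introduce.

Assume L is regular. Let p be the pumping length given by the pumping lemma.
Take w = 0^p 1 0^p, a palindrome of length 2p+1 ≥ p.
By the pumping lemma, w = xyz with |xy| ≤ p and y is nonempty.
Since the first p symbols of w are all 0's and |xy| ≤ p, y lies entirely in the leading 0-block: y = 0^k for some k with 1 ≤ k ≤ p.
Pump with i = 2: xy^2z = 0^{p+k} 1 0^p. Its reverse is 0^p 1 0^{p+k}, which differs from xy^2z since k ≥ 1. So xy^2z is not a palindrome and xy^2z ∉ L.
Contradiction. Therefore L is not regular.

0^{p+k} 1 0^p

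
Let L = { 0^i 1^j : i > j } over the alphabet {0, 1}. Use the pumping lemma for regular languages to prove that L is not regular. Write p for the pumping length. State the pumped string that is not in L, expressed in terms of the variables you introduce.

0^{p+1-k} 1^p

Toward a contradiction, assume L is regular with pumping length p.
Choose w = 0^{p+1} 1^p ∈ L, with |w| = 2p+1 ≥ p.
Write w = xyz as guaranteed by the lemma, with |xy| ≤ p and |y| > 0.
Because |xy| ≤ p and w begins with p copies of 0, we have y = 0^k with 1 ≤ k ≤ p.
Consider xy^0z = xz = 0^{p+1-k} 1^p. Since k ≥ 1, the 0-count p+1-k is at most p, so i > j fails; thus xz ∉ L.
This contradicts the pumping lemma, so L is not regular.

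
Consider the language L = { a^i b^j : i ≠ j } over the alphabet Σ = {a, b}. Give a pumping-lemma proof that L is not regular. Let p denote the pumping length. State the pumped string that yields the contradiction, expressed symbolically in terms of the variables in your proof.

a^{p+p!} b^{p+p!}

Toward a contradiction, assume L is regular with pumping length p.
Choose w = a^p b^{p+p!}. Since p ≠ p+p!, w ∈ L; and |w| ≥ p.
The pumping lemma gives a decomposition w = xyz where |xy| ≤ p and |y| > 0.
Because |xy| ≤ p and w begins with p copies of a, we have y = a^k with 1 ≤ k ≤ p.
Since 1 ≤ k ≤ p, k divides p!; set t = 1 + p!/k. Then xy^t z has p + (p!/k)·k = p + p! copies of a. Now the a-count equals the b-count, so i ≠ j fails. So xy^t z = a^{p+p!} b^{p+p!} ∉ L.
This is a contradiction; hence L is not regular.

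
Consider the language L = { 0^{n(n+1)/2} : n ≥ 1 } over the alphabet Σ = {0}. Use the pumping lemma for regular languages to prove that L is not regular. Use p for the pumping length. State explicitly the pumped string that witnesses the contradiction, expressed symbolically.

0^{p(p+1)/2+k}

Toward a contradiction, assume L is regular with pumping length p.
Take w = 0^{p(p+1)/2} ∈ L with |w| = p(p+1)/2 ≥ p.
By the pumping lemma, w = xyz with |xy| ≤ p and |y| > 0.
Then y = 0^k for some k with 1 ≤ k ≤ p.
Pump with i = 2: xy^2z = 0^{p(p+1)/2+k}. Since 1 ≤ k ≤ p, p(p+1)/2 < p(p+1)/2+k ≤ p(p+1)/2+p < (p+1)(p+2)/2, so p(p+1)/2+k is strictly between consecutive triangular numbers. So xy^2z ∉ L.
This is a contradiction; hence L is not regular.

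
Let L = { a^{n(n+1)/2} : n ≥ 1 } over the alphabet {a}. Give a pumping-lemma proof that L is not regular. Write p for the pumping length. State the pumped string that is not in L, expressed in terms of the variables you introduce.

a^{p(p+1)/2+k}

Toward a contradiction, assume L is regular with pumping length p.
Take w = a^{p(p+1)/2} ∈ L with |w| = p(p+1)/2 ≥ p.
Write w = xyz as guaranteed by the lemma, with |xy| ≤ p and |y| ≥ 1.
Then y = a^k for some k with 1 ≤ k ≤ p.
Pump with i = 2: xy^2z = a^{p(p+1)/2+k}. Since 1 ≤ k ≤ p, p(p+1)/2 < p(p+1)/2+k ≤ p(p+1)/2+p < (p+1)(p+2)/2, so p(p+1)/2+k is strictly between consecutive triangular numbers. So xy^2z ∉ L.
Contradiction. Therefore L is not regular.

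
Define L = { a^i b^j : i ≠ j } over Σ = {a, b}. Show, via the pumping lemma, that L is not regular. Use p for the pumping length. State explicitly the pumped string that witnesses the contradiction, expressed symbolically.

a^{p+p!} b^{p+p!}

Toward a contradiction, assume L is regular with pumping length p.
Choose w = a^p b^{p+p!}. Since p ≠ p+p!, w ∈ L; and |w| ≥ p.
Write w = xyz as guaranteed by the lemma, with |xy| ≤ p and y is nonempty.
Since the first p symbols of w are all a's and |xy| ≤ p, y lies entirely in the leading a-block: y = a^k for some k with 1 ≤ k ≤ p.
Since 1 ≤ k ≤ p, k divides p!; set t = 1 + p!/k. Then xy^t z has p + (p!/k)·k = p + p! copies of a. Now the a-count equals the b-count, so i ≠ j fails. So xy^t z = a^{p+p!} b^{p+p!} ∉ L.
This is a contradiction; hence L is not regular.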